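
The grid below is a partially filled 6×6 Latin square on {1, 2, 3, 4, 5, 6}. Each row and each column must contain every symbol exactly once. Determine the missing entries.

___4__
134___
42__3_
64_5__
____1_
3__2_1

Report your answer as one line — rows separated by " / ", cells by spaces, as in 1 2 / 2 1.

row 2 has {1,3,4}; column 4 has {2,4,5} — only 6 is left for (r2,c4).
row 3 has {2,3,4}; column 4 has {2,4,5,6} — only 1 is left for (r3,c4).
row 4 has {4,5,6}; column 5 has {1,3} — only 2 is left for (r4,c5).
row 4 has {2,4,5,6}; column 6 has {1} — only 3 is left for (r4,c6).
row 5 has {1}; column 4 has {1,2,4,5,6} — only 3 is left for (r5,c4).
row 2 has {1,3,4,6}; column 5 has {1,2,3} — only 5 is left for (r2,c5).
row 2 has {1,3,4,5,6}; column 6 has {1,3} — only 2 is left for (r2,c6).
row 4 has {2,3,4,5,6}; column 3 has {4} — only 1 is left for (r4,c3).
row 1 has {4}; column 5 has {1,2,3,5} — only 6 is left for (r1,c5).
row 1 has {4,6}; column 6 has {1,2,3} — only 5 is left for (r1,c6).
row 3 has {1,2,3,4}; column 6 has {1,2,3,5} — only 6 is left for (r3,c6).
row 5 has {1,3}; column 6 has {1,2,3,5,6} — only 4 is left for (r5,c6).
row 6 has {1,2,3}; column 5 has {1,2,3,5,6} — only 4 is left for (r6,c5).
row 1 has {4,5,6}; column 1 has {1,3,4,6} — only 2 is left for (r1,c1).
row 1 has {2,4,5,6}; column 2 has {2,3,4} — only 1 is left for (r1,c2).
row 1 has {1,2,4,5,6}; column 3 has {1,4} — only 3 is left for (r1,c3).
row 3 has {1,2,3,4,6}; column 3 has {1,3,4} — only 5 is left for (r3,c3).
row 5 has {1,3,4}; column 1 has {1,2,3,4,6} — only 5 is left for (r5,c1).
row 5 has {1,3,4,5}; column 2 has {1,2,3,4} — only 6 is left for (r5,c2).
row 5 has {1,3,4,5,6}; column 3 has {1,3,4,5} — only 2 is left for (r5,c3).
row 6 has {1,2,3,4}; column 2 has {1,2,3,4,6} — only 5 is left for (r6,c2).
row 6 has {1,2,3,4,5}; column 3 has {1,2,3,4,5} — only 6 is left for (r6,c3).

2 1 3 4 6 5 / 1 3 4 6 5 2 / 4 2 5 1 3 6 / 6 4 1 5 2 3 / 5 6 2 3 1 4 / 3 5 6 2 4 1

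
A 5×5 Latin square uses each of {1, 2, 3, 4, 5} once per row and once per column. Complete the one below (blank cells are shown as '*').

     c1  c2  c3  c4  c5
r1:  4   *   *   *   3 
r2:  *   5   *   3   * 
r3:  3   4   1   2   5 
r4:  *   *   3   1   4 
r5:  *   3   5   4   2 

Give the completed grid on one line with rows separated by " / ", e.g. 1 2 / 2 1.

row 1 has {3,4}; column 3 has {1,3,5} — only 2 is left for (r1,c3).
row 1 has {2,3,4}; column 4 has {1,2,3,4} — only 5 is left for (r1,c4).
row 2 has {3,5}; column 3 has {1,2,3,5} — only 4 is left for (r2,c3).
row 2 has {3,4,5}; column 5 has {2,3,4,5} — only 1 is left for (r2,c5).
row 4 has {1,3,4}; column 2 has {3,4,5} — only 2 is left for (r4,c2).
row 5 has {2,3,4,5}; column 1 has {3,4} — only 1 is left for (r5,c1).
row 1 has {2,3,4,5}; column 2 has {2,3,4,5} — only 1 is left for (r1,c2).
row 2 has {1,3,4,5}; column 1 has {1,3,4} — only 2 is left for (r2,c1).
row 4 has {1,2,3,4}; column 1 has {1,2,3,4} — only 5 is left for (r4,c1).

4 1 2 5 3 / 2 5 4 3 1 / 3 4 1 2 5 / 5 2 3 1 4 / 1 3 5 4 2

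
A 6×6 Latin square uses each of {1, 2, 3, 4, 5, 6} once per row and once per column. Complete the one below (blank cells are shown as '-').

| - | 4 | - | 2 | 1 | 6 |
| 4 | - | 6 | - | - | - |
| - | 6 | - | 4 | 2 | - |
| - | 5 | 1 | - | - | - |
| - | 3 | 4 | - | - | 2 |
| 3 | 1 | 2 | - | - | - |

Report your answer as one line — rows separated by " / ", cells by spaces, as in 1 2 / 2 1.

5 4 3 2 1 6 / 4 2 6 5 3 1 / 1 6 5 4 2 3 / 2 5 1 3 6 4 / 6 3 4 1 5 2 / 3 1 2 6 4 5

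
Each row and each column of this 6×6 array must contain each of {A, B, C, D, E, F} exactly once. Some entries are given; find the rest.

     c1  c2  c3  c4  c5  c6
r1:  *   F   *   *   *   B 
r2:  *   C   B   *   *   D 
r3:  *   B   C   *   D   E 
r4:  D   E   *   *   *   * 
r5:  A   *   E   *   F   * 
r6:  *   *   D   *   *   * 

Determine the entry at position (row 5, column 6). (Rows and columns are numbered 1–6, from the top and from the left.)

(r1,c3) = A
(r3,c1) = F
(r3,c4) = A
(r4,c3) = F
(r5,c2) = D
(r5,c6) = C

C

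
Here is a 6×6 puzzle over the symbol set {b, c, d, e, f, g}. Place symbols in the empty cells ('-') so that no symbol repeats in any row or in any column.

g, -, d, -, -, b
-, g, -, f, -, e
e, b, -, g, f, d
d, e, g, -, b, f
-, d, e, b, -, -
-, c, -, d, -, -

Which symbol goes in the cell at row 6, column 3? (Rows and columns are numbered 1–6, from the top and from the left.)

(r1,c2): row 1 has {b,d,g}; column 2 has {b,c,d,e,g}, so it must be f.
(r3,c3): row 3 has {b,d,e,f,g}; column 3 has {d,e,g}, so it must be c.
(r4,c4): row 4 has {b,d,e,f,g}; column 4 has {b,d,f,g}, so it must be c.
(r6,c6): row 6 has {c,d}; column 6 has {b,d,e,f}, so it must be g.
(r1,c4): row 1 has {b,d,f,g}; column 4 has {b,c,d,f,g}, so it must be e.
(r1,c5): row 1 has {b,d,e,f,g}; column 5 has {b,f}, so it must be c.
(r2,c3): row 2 has {e,f,g}; column 3 has {c,d,e,g}, so it must be b.
(r2,c5): row 2 has {b,e,f,g}; column 5 has {b,c,f}, so it must be d.
(r5,c5): row 5 has {b,d,e}; column 5 has {b,c,d,f}, so it must be g.
(r5,c6): row 5 has {b,d,e,g}; column 6 has {b,d,e,f,g}, so it must be c.
(r6,c3): row 6 has {c,d,g}; column 3 has {b,c,d,e,g}, so it must be f.

f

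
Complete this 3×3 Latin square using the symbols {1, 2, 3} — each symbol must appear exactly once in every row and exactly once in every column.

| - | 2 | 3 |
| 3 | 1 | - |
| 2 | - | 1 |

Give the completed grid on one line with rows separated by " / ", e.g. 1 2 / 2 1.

1 2 3 / 3 1 2 / 2 3 1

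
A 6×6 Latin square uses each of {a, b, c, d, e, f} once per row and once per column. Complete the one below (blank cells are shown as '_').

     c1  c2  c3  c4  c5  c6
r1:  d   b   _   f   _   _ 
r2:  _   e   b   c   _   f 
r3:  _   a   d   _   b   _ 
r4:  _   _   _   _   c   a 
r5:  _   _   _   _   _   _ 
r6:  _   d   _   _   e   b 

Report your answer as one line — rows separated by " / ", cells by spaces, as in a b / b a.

d b c f a e / a e b c d f / f a d e b c / b f e d c a / e c a b f d / c d f a e b

(r1,c5) = a
(r2,c1) = a
(r2,c5) = d
(r3,c4) = e
(r3,c6) = c
(r4,c2) = f
(r4,c3) = e
(r5,c2) = c
(r5,c5) = f
(r6,c4) = a
(r1,c3) = c
(r1,c6) = e
(r3,c1) = f
(r4,c1) = b
(r4,c4) = d
(r5,c1) = e
(r5,c3) = a
(r5,c4) = b
(r5,c6) = d
(r6,c1) = c
(r6,c3) = f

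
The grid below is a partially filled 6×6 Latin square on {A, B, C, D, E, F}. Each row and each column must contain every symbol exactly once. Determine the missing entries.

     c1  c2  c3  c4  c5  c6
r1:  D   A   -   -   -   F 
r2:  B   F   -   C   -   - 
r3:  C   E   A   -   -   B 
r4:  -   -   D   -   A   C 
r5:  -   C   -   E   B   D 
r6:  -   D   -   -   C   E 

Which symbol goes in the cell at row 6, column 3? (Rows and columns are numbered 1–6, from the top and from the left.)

B

row 1 has {A,D,F}; column 4 has {C,E} — only B is left for (r1,c4).
row 1 has {A,B,D,F}; column 5 has {A,B,C} — only E is left for (r1,c5).
row 2 has {B,C,F}; column 3 has {A,D} — only E is left for (r2,c3).
row 2 has {B,C,E,F}; column 5 has {A,B,C,E} — only D is left for (r2,c5).
row 2 has {B,C,D,E,F}; column 6 has {B,C,D,E,F} — only A is left for (r2,c6).
row 3 has {A,B,C,E}; column 5 has {A,B,C,D,E} — only F is left for (r3,c5).
row 4 has {A,C,D}; column 2 has {A,C,D,E,F} — only B is left for (r4,c2).
row 4 has {A,B,C,D}; column 4 has {B,C,E} — only F is left for (r4,c4).
row 5 has {B,C,D,E}; column 3 has {A,D,E} — only F is left for (r5,c3).
row 6 has {C,D,E}; column 3 has {A,D,E,F} — only B is left for (r6,c3).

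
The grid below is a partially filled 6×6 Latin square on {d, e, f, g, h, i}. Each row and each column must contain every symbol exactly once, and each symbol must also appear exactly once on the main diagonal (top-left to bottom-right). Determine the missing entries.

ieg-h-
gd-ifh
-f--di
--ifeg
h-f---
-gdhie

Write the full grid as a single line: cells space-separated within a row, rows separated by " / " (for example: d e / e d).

i e g d h f / g d e i f h / e f h g d i / d h i f e g / h i f e g d / f g d h i e

(r1,c4): row 1 has {e,g,h,i}; column 4 has {f,h,i}, so it must be d.
(r1,c6): row 1 has {d,e,g,h,i}; column 6 has {e,g,h,i}, so it must be f.
(r2,c3): row 2 has {d,f,g,h,i}; column 3 has {d,f,g,i}, so it must be e.
(r3,c1): row 3 has {d,f,i}; column 1 has {g,h,i}, so it must be e.
(r3,c3): row 3 has {d,e,f,i}; column 3 has {d,e,f,g,i}; the diagonal has {d,e,f,i}, so it must be h.
(r3,c4): row 3 has {d,e,f,h,i}; column 4 has {d,f,h,i}, so it must be g.
(r4,c1): row 4 has {e,f,g,i}; column 1 has {e,g,h,i}, so it must be d.
(r4,c2): row 4 has {d,e,f,g,i}; column 2 has {d,e,f,g}, so it must be h.
(r5,c2): row 5 has {f,h}; column 2 has {d,e,f,g,h}, so it must be i.
(r5,c4): row 5 has {f,h,i}; column 4 has {d,f,g,h,i}, so it must be e.
(r5,c5): row 5 has {e,f,h,i}; column 5 has {d,e,f,h,i}; the diagonal has {d,e,f,h,i}, so it must be g.
(r5,c6): row 5 has {e,f,g,h,i}; column 6 has {e,f,g,h,i}, so it must be d.
(r6,c1): row 6 has {d,e,g,h,i}; column 1 has {d,e,g,h,i}, so it must be f.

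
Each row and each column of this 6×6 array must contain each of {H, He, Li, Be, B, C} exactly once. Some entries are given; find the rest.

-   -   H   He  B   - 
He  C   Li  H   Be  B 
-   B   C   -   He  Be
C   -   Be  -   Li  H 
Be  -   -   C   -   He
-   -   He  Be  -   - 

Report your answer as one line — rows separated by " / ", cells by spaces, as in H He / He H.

(r1,c1): row 1 has {H,He,B}; column 1 has {He,Be,C}, so it must be Li.
(r1,c2): row 1 has {H,He,Li,B}; column 2 has {B,C}, so it must be Be.
(r1,c6): row 1 has {H,He,Li,Be,B}; column 6 has {H,He,Be,B}, so it must be C.
(r3,c1): row 3 has {He,Be,B,C}; column 1 has {He,Li,Be,C}, so it must be H.
(r3,c4): row 3 has {H,He,Be,B,C}; column 4 has {H,He,Be,C}, so it must be Li.
(r4,c2): row 4 has {H,Li,Be,C}; column 2 has {Be,B,C}, so it must be He.
(r4,c4): row 4 has {H,He,Li,Be,C}; column 4 has {H,He,Li,Be,C}, so it must be B.
(r5,c3): row 5 has {He,Be,C}; column 3 has {H,He,Li,Be,C}, so it must be B.
(r5,c5): row 5 has {He,Be,B,C}; column 5 has {He,Li,Be,B}, so it must be H.
(r6,c1): row 6 has {He,Be}; column 1 has {H,He,Li,Be,C}, so it must be B.
(r6,c5): row 6 has {He,Be,B}; column 5 has {H,He,Li,Be,B}, so it must be C.
(r6,c6): row 6 has {He,Be,B,C}; column 6 has {H,He,Be,B,C}, so it must be Li.
(r5,c2): row 5 has {H,He,Be,B,C}; column 2 has {He,Be,B,C}, so it must be Li.
(r6,c2): row 6 has {He,Li,Be,B,C}; column 2 has {He,Li,Be,B,C}, so it must be H.

Li Be H He B C / He C Li H Be B / H B C Li He Be / C He Be B Li H / Be Li B C H He / B H He Be C Li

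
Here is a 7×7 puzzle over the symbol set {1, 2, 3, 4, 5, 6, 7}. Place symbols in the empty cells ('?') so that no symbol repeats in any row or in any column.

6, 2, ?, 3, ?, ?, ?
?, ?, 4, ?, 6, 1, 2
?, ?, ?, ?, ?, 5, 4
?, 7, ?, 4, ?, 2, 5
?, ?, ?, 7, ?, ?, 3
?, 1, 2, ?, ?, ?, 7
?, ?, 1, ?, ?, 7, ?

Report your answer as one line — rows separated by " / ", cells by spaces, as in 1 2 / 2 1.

6 2 7 3 5 4 1 / 7 3 4 5 6 1 2 / 2 6 3 1 7 5 4 / 3 7 6 4 1 2 5 / 1 4 5 7 2 6 3 / 5 1 2 6 4 3 7 / 4 5 1 2 3 7 6

(r1,c6): row 1 has {2,3,6}; column 6 has {1,2,5,7}, so it must be 4.
(r1,c7): row 1 has {2,3,4,6}; column 7 has {2,3,4,5,7}, so it must be 1.
(r2,c4): row 2 has {1,2,4,6}; column 4 has {3,4,7}, so it must be 5.
(r5,c6): row 5 has {3,7}; column 6 has {1,2,4,5,7}, so it must be 6.
(r6,c4): row 6 has {1,2,7}; column 4 has {3,4,5,7}, so it must be 6.
(r6,c6): row 6 has {1,2,6,7}; column 6 has {1,2,4,5,6,7}, so it must be 3.
(r7,c4): row 7 has {1,7}; column 4 has {3,4,5,6,7}, so it must be 2.
(r7,c7): row 7 has {1,2,7}; column 7 has {1,2,3,4,5,7}, so it must be 6.
(r2,c2): row 2 has {1,2,4,5,6}; column 2 has {1,2,7}, so it must be 3.
(r3,c2): row 3 has {4,5}; column 2 has {1,2,3,7}, so it must be 6.
(r3,c4): row 3 has {4,5,6}; column 4 has {2,3,4,5,6,7}, so it must be 1.
(r5,c3): row 5 has {3,6,7}; column 3 has {1,2,4}, so it must be 5.
(r1,c3): row 1 has {1,2,3,4,6}; column 3 has {1,2,4,5}, so it must be 7.
(r1,c5): row 1 has {1,2,3,4,6,7}; column 5 has {6}, so it must be 5.
(r2,c1): row 2 has {1,2,3,4,5,6}; column 1 has {6}, so it must be 7.
(r3,c3): row 3 has {1,4,5,6}; column 3 has {1,2,4,5,7}, so it must be 3.
(r4,c3): row 4 has {2,4,5,7}; column 3 has {1,2,3,4,5,7}, so it must be 6.
(r5,c2): row 5 has {3,5,6,7}; column 2 has {1,2,3,6,7}, so it must be 4.
(r6,c5): row 6 has {1,2,3,6,7}; column 5 has {5,6}, so it must be 4.
(r7,c2): row 7 has {1,2,6,7}; column 2 has {1,2,3,4,6,7}, so it must be 5.
(r7,c5): row 7 has {1,2,5,6,7}; column 5 has {4,5,6}, so it must be 3.
(r3,c1): row 3 has {1,3,4,5,6}; column 1 has {6,7}, so it must be 2.
(r3,c5): row 3 has {1,2,3,4,5,6}; column 5 has {3,4,5,6}, so it must be 7.
(r4,c5): row 4 has {2,4,5,6,7}; column 5 has {3,4,5,6,7}, so it must be 1.
(r5,c1): row 5 has {3,4,5,6,7}; column 1 has {2,6,7}, so it must be 1.
(r5,c5): row 5 has {1,3,4,5,6,7}; column 5 has {1,3,4,5,6,7}, so it must be 2.
(r6,c1): row 6 has {1,2,3,4,6,7}; column 1 has {1,2,6,7}, so it must be 5.
(r7,c1): row 7 has {1,2,3,5,6,7}; column 1 has {1,2,5,6,7}, so it must be 4.
(r4,c1): row 4 has {1,2,4,5,6,7}; column 1 has {1,2,4,5,6,7}, so it must be 3.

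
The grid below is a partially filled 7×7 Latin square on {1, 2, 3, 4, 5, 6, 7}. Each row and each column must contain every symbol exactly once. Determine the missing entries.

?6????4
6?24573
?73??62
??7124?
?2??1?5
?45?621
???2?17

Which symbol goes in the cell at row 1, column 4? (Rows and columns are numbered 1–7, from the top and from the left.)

3

(r1,c3) = 1
(r2,c2) = 1
(r3,c4) = 5
(r3,c5) = 4
(r4,c7) = 6
(r5,c6) = 3
(r7,c5) = 3
(r1,c5) = 7
(r1,c6) = 5
(r3,c1) = 1
(r7,c2) = 5
(r1,c4) = 3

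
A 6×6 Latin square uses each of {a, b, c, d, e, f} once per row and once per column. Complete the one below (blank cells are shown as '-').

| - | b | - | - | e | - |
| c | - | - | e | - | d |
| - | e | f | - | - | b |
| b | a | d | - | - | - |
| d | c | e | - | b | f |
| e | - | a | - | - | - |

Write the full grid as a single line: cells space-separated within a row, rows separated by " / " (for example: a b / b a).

f b c d e a / c f b e a d / a e f c d b / b a d f c e / d c e a b f / e d a b f c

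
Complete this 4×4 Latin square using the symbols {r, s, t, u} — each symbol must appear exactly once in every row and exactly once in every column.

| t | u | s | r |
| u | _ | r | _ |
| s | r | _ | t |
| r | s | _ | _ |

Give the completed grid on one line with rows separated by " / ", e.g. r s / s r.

t u s r / u t r s / s r u t / r s t u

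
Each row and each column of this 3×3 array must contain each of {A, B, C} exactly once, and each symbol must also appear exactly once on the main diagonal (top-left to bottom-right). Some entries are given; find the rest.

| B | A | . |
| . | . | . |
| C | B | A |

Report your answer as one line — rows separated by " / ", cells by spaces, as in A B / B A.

B A C / A C B / C B A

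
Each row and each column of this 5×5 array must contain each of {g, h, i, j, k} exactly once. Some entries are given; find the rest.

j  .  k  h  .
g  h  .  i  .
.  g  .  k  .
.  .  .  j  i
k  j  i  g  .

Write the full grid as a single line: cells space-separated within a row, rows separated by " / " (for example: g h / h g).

j i k h g / g h j i k / i g h k j / h k g j i / k j i g h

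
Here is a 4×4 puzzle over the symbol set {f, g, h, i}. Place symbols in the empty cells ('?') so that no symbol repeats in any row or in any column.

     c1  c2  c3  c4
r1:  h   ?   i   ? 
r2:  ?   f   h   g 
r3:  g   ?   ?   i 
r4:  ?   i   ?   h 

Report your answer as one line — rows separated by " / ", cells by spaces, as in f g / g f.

h g i f / i f h g / g h f i / f i g h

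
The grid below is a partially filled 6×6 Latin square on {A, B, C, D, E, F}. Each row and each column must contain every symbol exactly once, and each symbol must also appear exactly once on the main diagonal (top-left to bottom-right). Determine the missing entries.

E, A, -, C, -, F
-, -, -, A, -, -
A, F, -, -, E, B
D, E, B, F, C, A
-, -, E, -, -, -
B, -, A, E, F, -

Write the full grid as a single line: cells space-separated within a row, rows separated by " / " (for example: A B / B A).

Cell (r1,c3): row 1 has {A,C,E,F}; column 3 has {A,B,E} → D.
Cell (r1,c5): row 1 has {A,C,D,E,F}; column 5 has {C,E,F} → B.
Cell (r2,c5): row 2 has {A}; column 5 has {B,C,E,F} → D.
Cell (r3,c3): row 3 has {A,B,E,F}; column 3 has {A,B,D,E}; the diagonal has {E,F} → C.
Cell (r3,c4): row 3 has {A,B,C,E,F}; column 4 has {A,C,E,F} → D.
Cell (r5,c4): row 5 has {E}; column 4 has {A,C,D,E,F} → B.
Cell (r5,c5): row 5 has {B,E}; column 5 has {B,C,D,E,F}; the diagonal has {C,E,F} → A.
Cell (r6,c6): row 6 has {A,B,E,F}; column 6 has {A,B,F}; the diagonal has {A,C,E,F} → D.
Cell (r2,c2): row 2 has {A,D}; column 2 has {A,E,F}; the diagonal has {A,C,D,E,F} → B.
Cell (r2,c3): row 2 has {A,B,D}; column 3 has {A,B,C,D,E} → F.
Cell (r5,c6): row 5 has {A,B,E}; column 6 has {A,B,D,F} → C.
Cell (r6,c2): row 6 has {A,B,D,E,F}; column 2 has {A,B,E,F} → C.
Cell (r2,c1): row 2 has {A,B,D,F}; column 1 has {A,B,D,E} → C.
Cell (r2,c6): row 2 has {A,B,C,D,F}; column 6 has {A,B,C,D,F} → E.
Cell (r5,c1): row 5 has {A,B,C,E}; column 1 has {A,B,C,D,E} → F.
Cell (r5,c2): row 5 has {A,B,C,E,F}; column 2 has {A,B,C,E,F} → D.

E A D C B F / C B F A D E / A F C D E B / D E B F C A / F D E B A C / B C A E F D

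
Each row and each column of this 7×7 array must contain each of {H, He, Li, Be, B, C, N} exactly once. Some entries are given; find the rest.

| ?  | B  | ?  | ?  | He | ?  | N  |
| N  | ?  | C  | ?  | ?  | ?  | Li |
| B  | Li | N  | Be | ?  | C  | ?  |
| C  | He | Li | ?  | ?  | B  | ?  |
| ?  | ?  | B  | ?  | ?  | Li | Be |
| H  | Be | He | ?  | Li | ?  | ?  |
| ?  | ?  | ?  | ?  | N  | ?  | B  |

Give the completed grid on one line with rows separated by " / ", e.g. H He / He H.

Li B Be C He H N / N H C He B Be Li / B Li N Be H C He / C He Li N Be B H / He N B H C Li Be / H Be He B Li N C / Be C H Li N He B

(r2,c2): row 2 has {Li,C,N}; column 2 has {He,Li,Be,B}, so it must be H.
(r3,c5): row 3 has {Li,Be,B,C,N}; column 5 has {He,Li,N}, so it must be H.
(r3,c7): row 3 has {H,Li,Be,B,C,N}; column 7 has {Li,Be,B,N}, so it must be He.
(r4,c5): row 4 has {He,Li,B,C}; column 5 has {H,He,Li,N}, so it must be Be.
(r4,c7): row 4 has {He,Li,Be,B,C}; column 7 has {He,Li,Be,B,N}, so it must be H.
(r5,c1): row 5 has {Li,Be,B}; column 1 has {H,B,C,N}, so it must be He.
(r5,c5): row 5 has {He,Li,Be,B}; column 5 has {H,He,Li,Be,N}, so it must be C.
(r6,c6): row 6 has {H,He,Li,Be}; column 6 has {Li,B,C}, so it must be N.
(r6,c7): row 6 has {H,He,Li,Be,N}; column 7 has {H,He,Li,Be,B,N}, so it must be C.
(r7,c2): row 7 has {B,N}; column 2 has {H,He,Li,Be,B}, so it must be C.
(r2,c5): row 2 has {H,Li,C,N}; column 5 has {H,He,Li,Be,C,N}, so it must be B.
(r4,c4): row 4 has {H,He,Li,Be,B,C}; column 4 has {Be}, so it must be N.
(r5,c2): row 5 has {He,Li,Be,B,C}; column 2 has {H,He,Li,Be,B,C}, so it must be N.
(r5,c4): row 5 has {He,Li,Be,B,C,N}; column 4 has {Be,N}, so it must be H.
(r6,c4): row 6 has {H,He,Li,Be,C,N}; column 4 has {H,Be,N}, so it must be B.
(r2,c4): row 2 has {H,Li,B,C,N}; column 4 has {H,Be,B,N}, so it must be He.
(r2,c6): row 2 has {H,He,Li,B,C,N}; column 6 has {Li,B,C,N}, so it must be Be.
(r7,c4): row 7 has {B,C,N}; column 4 has {H,He,Be,B,N}, so it must be Li.
(r1,c4): row 1 has {He,B,N}; column 4 has {H,He,Li,Be,B,N}, so it must be C.
(r1,c6): row 1 has {He,B,C,N}; column 6 has {Li,Be,B,C,N}, so it must be H.
(r7,c1): row 7 has {Li,B,C,N}; column 1 has {H,He,B,C,N}, so it must be Be.
(r7,c3): row 7 has {Li,Be,B,C,N}; column 3 has {He,Li,B,C,N}, so it must be H.
(r7,c6): row 7 has {H,Li,Be,B,C,N}; column 6 has {H,Li,Be,B,C,N}, so it must be He.
(r1,c1): row 1 has {H,He,B,C,N}; column 1 has {H,He,Be,B,C,N}, so it must be Li.
(r1,c3): row 1 has {H,He,Li,B,C,N}; column 3 has {H,He,Li,B,C,N}, so it must be Be.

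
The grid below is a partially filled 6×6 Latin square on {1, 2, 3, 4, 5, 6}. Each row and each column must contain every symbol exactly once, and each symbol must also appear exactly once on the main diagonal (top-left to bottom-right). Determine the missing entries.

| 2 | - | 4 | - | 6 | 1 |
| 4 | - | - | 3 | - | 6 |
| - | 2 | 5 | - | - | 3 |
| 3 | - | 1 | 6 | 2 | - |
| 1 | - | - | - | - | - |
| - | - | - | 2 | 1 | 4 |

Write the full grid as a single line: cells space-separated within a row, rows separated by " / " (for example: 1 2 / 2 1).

(r1,c4) = 5
(r2,c2) = 1
(r2,c3) = 2
(r2,c5) = 5
(r3,c1) = 6
(r3,c5) = 4
(r4,c6) = 5
(r5,c4) = 4
(r5,c5) = 3
(r5,c6) = 2
(r6,c1) = 5
(r1,c2) = 3
(r3,c4) = 1
(r4,c2) = 4
(r5,c3) = 6
(r6,c2) = 6
(r6,c3) = 3
(r5,c2) = 5

2 3 4 5 6 1 / 4 1 2 3 5 6 / 6 2 5 1 4 3 / 3 4 1 6 2 5 / 1 5 6 4 3 2 / 5 6 3 2 1 4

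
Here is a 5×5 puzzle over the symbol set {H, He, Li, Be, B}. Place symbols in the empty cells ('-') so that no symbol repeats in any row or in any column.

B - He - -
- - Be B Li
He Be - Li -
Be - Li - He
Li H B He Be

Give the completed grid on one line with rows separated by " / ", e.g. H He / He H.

B Li He Be H / H He Be B Li / He Be H Li B / Be B Li H He / Li H B He Be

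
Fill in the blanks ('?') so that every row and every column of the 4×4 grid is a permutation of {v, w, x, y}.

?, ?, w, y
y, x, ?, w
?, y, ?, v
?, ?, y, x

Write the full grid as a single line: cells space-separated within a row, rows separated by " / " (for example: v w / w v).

x v w y / y x v w / w y x v / v w y x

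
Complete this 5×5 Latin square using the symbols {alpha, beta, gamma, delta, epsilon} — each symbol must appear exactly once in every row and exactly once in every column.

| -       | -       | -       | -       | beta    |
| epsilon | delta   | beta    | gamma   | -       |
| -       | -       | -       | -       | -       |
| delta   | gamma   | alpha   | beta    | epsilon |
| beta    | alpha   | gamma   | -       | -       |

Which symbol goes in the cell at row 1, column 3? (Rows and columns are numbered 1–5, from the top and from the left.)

delta

(r1,c2) = epsilon
(r1,c3) = delta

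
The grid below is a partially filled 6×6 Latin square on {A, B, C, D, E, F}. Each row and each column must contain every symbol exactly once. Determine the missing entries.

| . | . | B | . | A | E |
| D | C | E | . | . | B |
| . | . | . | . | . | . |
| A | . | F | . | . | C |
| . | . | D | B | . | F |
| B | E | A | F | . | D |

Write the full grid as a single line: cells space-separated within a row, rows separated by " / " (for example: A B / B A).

(r2,c4) = A
(r2,c5) = F
(r3,c3) = C
(r3,c6) = A
(r5,c2) = A
(r6,c5) = C
(r5,c5) = E
(r5,c1) = C
(r1,c1) = F
(r1,c2) = D
(r1,c4) = C
(r3,c1) = E
(r3,c4) = D
(r3,c5) = B
(r4,c2) = B
(r4,c4) = E
(r4,c5) = D
(r3,c2) = F

F D B C A E / D C E A F B / E F C D B A / A B F E D C / C A D B E F / B E A F C D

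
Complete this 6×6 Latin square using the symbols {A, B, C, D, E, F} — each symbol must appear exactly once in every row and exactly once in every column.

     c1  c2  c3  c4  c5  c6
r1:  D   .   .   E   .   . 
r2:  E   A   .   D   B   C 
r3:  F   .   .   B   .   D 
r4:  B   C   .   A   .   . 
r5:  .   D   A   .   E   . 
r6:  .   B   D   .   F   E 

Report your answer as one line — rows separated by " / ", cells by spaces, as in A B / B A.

D F B E C A / E A F D B C / F E C B A D / B C E A D F / C D A F E B / A B D C F E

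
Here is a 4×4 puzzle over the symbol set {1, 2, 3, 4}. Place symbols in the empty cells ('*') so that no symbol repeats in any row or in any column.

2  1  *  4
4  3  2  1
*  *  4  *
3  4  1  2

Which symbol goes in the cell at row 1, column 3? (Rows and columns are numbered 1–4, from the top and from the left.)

3

Cell (r1,c3): row 1 has {1,2,4}; column 3 has {1,2,4} → 3.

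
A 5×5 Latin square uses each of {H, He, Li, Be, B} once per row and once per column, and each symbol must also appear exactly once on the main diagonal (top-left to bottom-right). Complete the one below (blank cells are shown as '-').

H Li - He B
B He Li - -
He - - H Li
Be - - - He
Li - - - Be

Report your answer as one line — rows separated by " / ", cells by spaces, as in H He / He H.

H Li Be He B / B He Li Be H / He Be B H Li / Be B H Li He / Li H He B Be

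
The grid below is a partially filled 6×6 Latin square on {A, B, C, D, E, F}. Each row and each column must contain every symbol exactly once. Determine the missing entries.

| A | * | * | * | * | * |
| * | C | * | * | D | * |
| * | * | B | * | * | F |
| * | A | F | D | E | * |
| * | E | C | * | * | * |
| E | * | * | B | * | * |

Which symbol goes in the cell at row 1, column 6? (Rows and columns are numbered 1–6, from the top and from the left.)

row 3 has {B,F}; column 2 has {A,C,E} — only D is left for (r3,c2).
row 6 has {B,E}; column 2 has {A,C,D,E} — only F is left for (r6,c2).
row 1 has {A}; column 2 has {A,C,D,E,F} — only B is left for (r1,c2).
row 3 has {B,D,F}; column 1 has {A,E} — only C is left for (r3,c1).
row 3 has {B,C,D,F}; column 5 has {D,E} — only A is left for (r3,c5).
row 4 has {A,D,E,F}; column 1 has {A,C,E} — only B is left for (r4,c1).
row 4 has {A,B,D,E,F}; column 6 has {F} — only C is left for (r4,c6).
row 6 has {B,E,F}; column 5 has {A,D,E} — only C is left for (r6,c5).
row 1 has {A,B}; column 5 has {A,C,D,E} — only F is left for (r1,c5).
row 2 has {C,D}; column 1 has {A,B,C,E} — only F is left for (r2,c1).
row 3 has {A,B,C,D,F}; column 4 has {B,D} — only E is left for (r3,c4).
row 5 has {C,E}; column 1 has {A,B,C,E,F} — only D is left for (r5,c1).
row 5 has {C,D,E}; column 5 has {A,C,D,E,F} — only B is left for (r5,c5).
row 5 has {B,C,D,E}; column 6 has {C,F} — only A is left for (r5,c6).
row 6 has {B,C,E,F}; column 6 has {A,C,F} — only D is left for (r6,c6).
row 1 has {A,B,F}; column 4 has {B,D,E} — only C is left for (r1,c4).
row 1 has {A,B,C,F}; column 6 has {A,C,D,F} — only E is left for (r1,c6).

E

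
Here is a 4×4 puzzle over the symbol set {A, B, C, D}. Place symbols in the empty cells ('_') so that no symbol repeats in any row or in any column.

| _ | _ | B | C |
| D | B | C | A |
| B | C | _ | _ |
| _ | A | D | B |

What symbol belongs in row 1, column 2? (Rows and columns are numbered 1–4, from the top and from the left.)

(r1,c1): row 1 has {B,C}; column 1 has {B,D}, so it must be A.
(r1,c2): row 1 has {A,B,C}; column 2 has {A,B,C}, so it must be D.

D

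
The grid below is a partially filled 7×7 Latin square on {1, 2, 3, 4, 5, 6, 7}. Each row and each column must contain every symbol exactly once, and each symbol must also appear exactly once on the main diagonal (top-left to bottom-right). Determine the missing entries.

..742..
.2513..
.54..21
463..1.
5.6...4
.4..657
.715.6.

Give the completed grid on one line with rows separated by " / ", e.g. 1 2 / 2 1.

Cell (r1,c6): row 1 has {2,4,7}; column 6 has {1,2,5,6} → 3.
Cell (r2,c7): row 2 has {1,2,3,5}; column 7 has {1,4,7} → 6.
Cell (r3,c5): row 3 has {1,2,4,5}; column 5 has {2,3,6} → 7.
Cell (r4,c4): row 4 has {1,3,4,6}; column 4 has {1,4,5}; the diagonal has {2,4,5} → 7.
Cell (r4,c5): row 4 has {1,3,4,6,7}; column 5 has {2,3,6,7} → 5.
Cell (r4,c7): row 4 has {1,3,4,5,6,7}; column 7 has {1,4,6,7} → 2.
Cell (r5,c5): row 5 has {4,5,6}; column 5 has {2,3,5,6,7}; the diagonal has {2,4,5,7} → 1.
Cell (r5,c6): row 5 has {1,4,5,6}; column 6 has {1,2,3,5,6} → 7.
Cell (r6,c3): row 6 has {4,5,6,7}; column 3 has {1,3,4,5,6,7} → 2.
Cell (r6,c4): row 6 has {2,4,5,6,7}; column 4 has {1,4,5,7} → 3.
Cell (r7,c5): row 7 has {1,5,6,7}; column 5 has {1,2,3,5,6,7} → 4.
Cell (r7,c7): row 7 has {1,4,5,6,7}; column 7 has {1,2,4,6,7}; the diagonal has {1,2,4,5,7} → 3.
Cell (r1,c1): row 1 has {2,3,4,7}; column 1 has {4,5}; the diagonal has {1,2,3,4,5,7} → 6.
Cell (r1,c2): row 1 has {2,3,4,6,7}; column 2 has {2,4,5,6,7} → 1.
Cell (r1,c7): row 1 has {1,2,3,4,6,7}; column 7 has {1,2,3,4,6,7} → 5.
Cell (r2,c1): row 2 has {1,2,3,5,6}; column 1 has {4,5,6} → 7.
Cell (r2,c6): row 2 has {1,2,3,5,6,7}; column 6 has {1,2,3,5,6,7} → 4.
Cell (r3,c1): row 3 has {1,2,4,5,7}; column 1 has {4,5,6,7} → 3.
Cell (r3,c4): row 3 has {1,2,3,4,5,7}; column 4 has {1,3,4,5,7} → 6.
Cell (r5,c2): row 5 has {1,4,5,6,7}; column 2 has {1,2,4,5,6,7} → 3.
Cell (r5,c4): row 5 has {1,3,4,5,6,7}; column 4 has {1,3,4,5,6,7} → 2.
Cell (r6,c1): row 6 has {2,3,4,5,6,7}; column 1 has {3,4,5,6,7} → 1.
Cell (r7,c1): row 7 has {1,3,4,5,6,7}; column 1 has {1,3,4,5,6,7} → 2.

6 1 7 4 2 3 5 / 7 2 5 1 3 4 6 / 3 5 4 6 7 2 1 / 4 6 3 7 5 1 2 / 5 3 6 2 1 7 4 / 1 4 2 3 6 5 7 / 2 7 1 5 4 6 3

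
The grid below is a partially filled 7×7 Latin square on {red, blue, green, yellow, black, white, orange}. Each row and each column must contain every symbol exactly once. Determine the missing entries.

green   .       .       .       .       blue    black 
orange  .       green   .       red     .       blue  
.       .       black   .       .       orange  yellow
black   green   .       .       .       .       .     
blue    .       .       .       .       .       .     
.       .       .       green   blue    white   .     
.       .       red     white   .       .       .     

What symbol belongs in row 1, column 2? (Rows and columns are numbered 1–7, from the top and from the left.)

yellow

row 7 has {red,white}; column 1 has {blue,green,black,orange} — only yellow is left for (r7,c1).
row 6 has {blue,green,white}; column 1 has {blue,green,yellow,black,orange} — only red is left for (r6,c1).
row 6 has {red,blue,green,white}; column 7 has {blue,yellow,black} — only orange is left for (r6,c7).
row 7 has {red,yellow,white}; column 7 has {blue,yellow,black,orange} — only green is left for (r7,c7).
row 3 has {yellow,black,orange}; column 1 has {red,blue,green,yellow,black,orange} — only white is left for (r3,c1).
row 3 has {yellow,black,white,orange}; column 5 has {red,blue} — only green is left for (r3,c5).
row 6 has {red,blue,green,white,orange}; column 3 has {red,green,black} — only yellow is left for (r6,c3).
row 7 has {red,green,yellow,white}; column 6 has {blue,white,orange} — only black is left for (r7,c6).
row 2 has {red,blue,green,orange}; column 6 has {blue,black,white,orange} — only yellow is left for (r2,c6).
row 4 has {green,black}; column 6 has {blue,yellow,black,white,orange} — only red is left for (r4,c6).
row 4 has {red,green,black}; column 7 has {blue,green,yellow,black,orange} — only white is left for (r4,c7).
row 5 has {blue}; column 6 has {red,blue,yellow,black,white,orange} — only green is left for (r5,c6).
row 5 has {blue,green}; column 7 has {blue,green,yellow,black,white,orange} — only red is left for (r5,c7).
row 6 has {red,blue,green,yellow,white,orange}; column 2 has {green} — only black is left for (r6,c2).
row 7 has {red,green,yellow,black,white}; column 5 has {red,blue,green} — only orange is left for (r7,c5).
row 2 has {red,blue,green,yellow,orange}; column 2 has {green,black} — only white is left for (r2,c2).
row 2 has {red,blue,green,yellow,white,orange}; column 4 has {green,white} — only black is left for (r2,c4).
row 4 has {red,green,black,white}; column 5 has {red,blue,green,orange} — only yellow is left for (r4,c5).
row 7 has {red,green,yellow,black,white,orange}; column 2 has {green,black,white} — only blue is left for (r7,c2).
row 1 has {blue,green,black}; column 5 has {red,blue,green,yellow,orange} — only white is left for (r1,c5).
row 3 has {green,yellow,black,white,orange}; column 2 has {blue,green,black,white} — only red is left for (r3,c2).
row 3 has {red,green,yellow,black,white,orange}; column 4 has {green,black,white} — only blue is left for (r3,c4).
row 4 has {red,green,yellow,black,white}; column 4 has {blue,green,black,white} — only orange is left for (r4,c4).
row 5 has {red,blue,green}; column 4 has {blue,green,black,white,orange} — only yellow is left for (r5,c4).
row 5 has {red,blue,green,yellow}; column 5 has {red,blue,green,yellow,white,orange} — only black is left for (r5,c5).
row 1 has {blue,green,black,white}; column 3 has {red,green,yellow,black} — only orange is left for (r1,c3).
row 1 has {blue,green,black,white,orange}; column 4 has {blue,green,yellow,black,white,orange} — only red is left for (r1,c4).
row 4 has {red,green,yellow,black,white,orange}; column 3 has {red,green,yellow,black,orange} — only blue is left for (r4,c3).
row 5 has {red,blue,green,yellow,black}; column 2 has {red,blue,green,black,white} — only orange is left for (r5,c2).
row 5 has {red,blue,green,yellow,black,orange}; column 3 has {red,blue,green,yellow,black,orange} — only white is left for (r5,c3).
row 1 has {red,blue,green,black,white,orange}; column 2 has {red,blue,green,black,white,orange} — only yellow is left for (r1,c2).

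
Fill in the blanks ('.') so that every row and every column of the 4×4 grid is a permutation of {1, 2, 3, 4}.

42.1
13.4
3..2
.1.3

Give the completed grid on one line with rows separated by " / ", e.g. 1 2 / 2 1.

4 2 3 1 / 1 3 2 4 / 3 4 1 2 / 2 1 4 3

Cell (r1,c3): row 1 has {1,2,4}; column 3 is empty so far → 3.
Cell (r2,c3): row 2 has {1,3,4}; column 3 has {3} → 2.
Cell (r3,c2): row 3 has {2,3}; column 2 has {1,2,3} → 4.
Cell (r3,c3): row 3 has {2,3,4}; column 3 has {2,3} → 1.
Cell (r4,c1): row 4 has {1,3}; column 1 has {1,3,4} → 2.
Cell (r4,c3): row 4 has {1,2,3}; column 3 has {1,2,3} → 4.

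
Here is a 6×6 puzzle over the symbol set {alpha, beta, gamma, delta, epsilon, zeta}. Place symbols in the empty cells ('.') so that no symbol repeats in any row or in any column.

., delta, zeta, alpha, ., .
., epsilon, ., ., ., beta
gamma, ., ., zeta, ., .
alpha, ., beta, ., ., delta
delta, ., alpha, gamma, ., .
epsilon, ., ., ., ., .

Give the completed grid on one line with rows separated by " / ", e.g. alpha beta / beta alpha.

beta delta zeta alpha epsilon gamma / zeta epsilon gamma delta alpha beta / gamma beta epsilon zeta delta alpha / alpha gamma beta epsilon zeta delta / delta zeta alpha gamma beta epsilon / epsilon alpha delta beta gamma zeta

row 1 has {alpha,delta,zeta}; column 1 has {alpha,gamma,delta,epsilon} — only beta is left for (r1,c1).
row 2 has {beta,epsilon}; column 1 has {alpha,beta,gamma,delta,epsilon} — only zeta is left for (r2,c1).
row 2 has {beta,epsilon,zeta}; column 4 has {alpha,gamma,zeta} — only delta is left for (r2,c4).
row 4 has {alpha,beta,delta}; column 4 has {alpha,gamma,delta,zeta} — only epsilon is left for (r4,c4).
row 6 has {epsilon}; column 4 has {alpha,gamma,delta,epsilon,zeta} — only beta is left for (r6,c4).
row 2 has {beta,delta,epsilon,zeta}; column 3 has {alpha,beta,zeta} — only gamma is left for (r2,c3).
row 2 has {beta,gamma,delta,epsilon,zeta}; column 5 is empty so far — only alpha is left for (r2,c5).
row 6 has {beta,epsilon}; column 3 has {alpha,beta,gamma,zeta} — only delta is left for (r6,c3).
row 3 has {gamma,zeta}; column 3 has {alpha,beta,gamma,delta,zeta} — only epsilon is left for (r3,c3).
row 3 has {gamma,epsilon,zeta}; column 6 has {beta,delta} — only alpha is left for (r3,c6).
row 3 has {alpha,gamma,epsilon,zeta}; column 2 has {delta,epsilon} — only beta is left for (r3,c2).
row 3 has {alpha,beta,gamma,epsilon,zeta}; column 5 has {alpha} — only delta is left for (r3,c5).
row 5 has {alpha,gamma,delta}; column 2 has {beta,delta,epsilon} — only zeta is left for (r5,c2).
row 5 has {alpha,gamma,delta,zeta}; column 6 has {alpha,beta,delta} — only epsilon is left for (r5,c6).
row 1 has {alpha,beta,delta,zeta}; column 6 has {alpha,beta,delta,epsilon} — only gamma is left for (r1,c6).
row 4 has {alpha,beta,delta,epsilon}; column 2 has {beta,delta,epsilon,zeta} — only gamma is left for (r4,c2).
row 4 has {alpha,beta,gamma,delta,epsilon}; column 5 has {alpha,delta} — only zeta is left for (r4,c5).
row 5 has {alpha,gamma,delta,epsilon,zeta}; column 5 has {alpha,delta,zeta} — only beta is left for (r5,c5).
row 6 has {beta,delta,epsilon}; column 2 has {beta,gamma,delta,epsilon,zeta} — only alpha is left for (r6,c2).
row 6 has {alpha,beta,delta,epsilon}; column 5 has {alpha,beta,delta,zeta} — only gamma is left for (r6,c5).
row 6 has {alpha,beta,gamma,delta,epsilon}; column 6 has {alpha,beta,gamma,delta,epsilon} — only zeta is left for (r6,c6).
row 1 has {alpha,beta,gamma,delta,zeta}; column 5 has {alpha,beta,gamma,delta,zeta} — only epsilon is left for (r1,c5).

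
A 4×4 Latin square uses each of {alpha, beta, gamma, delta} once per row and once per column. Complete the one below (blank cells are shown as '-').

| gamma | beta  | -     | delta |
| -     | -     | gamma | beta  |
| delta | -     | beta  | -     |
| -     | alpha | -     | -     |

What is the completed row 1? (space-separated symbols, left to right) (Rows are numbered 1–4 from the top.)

gamma beta alpha delta

(r1,c3) = alpha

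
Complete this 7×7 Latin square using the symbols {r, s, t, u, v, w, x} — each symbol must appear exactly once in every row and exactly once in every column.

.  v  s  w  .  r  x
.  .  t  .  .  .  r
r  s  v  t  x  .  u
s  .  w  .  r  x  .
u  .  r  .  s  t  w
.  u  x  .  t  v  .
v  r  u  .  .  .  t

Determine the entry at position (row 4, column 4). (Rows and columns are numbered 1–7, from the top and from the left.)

u

(r1,c1) = t
(r1,c5) = u
(r3,c6) = w
(r4,c2) = t
(r4,c7) = v
(r5,c2) = x
(r5,c4) = v
(r6,c1) = w
(r6,c7) = s
(r7,c5) = w
(r7,c6) = s
(r2,c1) = x
(r2,c2) = w
(r2,c5) = v
(r2,c6) = u
(r4,c4) = u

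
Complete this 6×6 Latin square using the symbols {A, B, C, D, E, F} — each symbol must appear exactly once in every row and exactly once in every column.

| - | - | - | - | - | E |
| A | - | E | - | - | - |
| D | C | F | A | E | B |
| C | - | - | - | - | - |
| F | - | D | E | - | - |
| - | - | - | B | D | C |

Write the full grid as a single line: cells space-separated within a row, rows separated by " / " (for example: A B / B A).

B A C D F E / A D E C B F / D C F A E B / C E B F A D / F B D E C A / E F A B D C

Cell (r1,c1): row 1 has {E}; column 1 has {A,C,D,F} → B.
Cell (r5,c6): row 5 has {D,E,F}; column 6 has {B,C,E} → A.
Cell (r6,c1): row 6 has {B,C,D}; column 1 has {A,B,C,D,F} → E.
Cell (r6,c3): row 6 has {B,C,D,E}; column 3 has {D,E,F} → A.
Cell (r1,c3): row 1 has {B,E}; column 3 has {A,D,E,F} → C.
Cell (r4,c3): row 4 has {C}; column 3 has {A,C,D,E,F} → B.
Cell (r5,c2): row 5 has {A,D,E,F}; column 2 has {C} → B.
Cell (r5,c5): row 5 has {A,B,D,E,F}; column 5 has {D,E} → C.
Cell (r6,c2): row 6 has {A,B,C,D,E}; column 2 has {B,C} → F.
Cell (r2,c2): row 2 has {A,E}; column 2 has {B,C,F} → D.
Cell (r2,c6): row 2 has {A,D,E}; column 6 has {A,B,C,E} → F.
Cell (r4,c6): row 4 has {B,C}; column 6 has {A,B,C,E,F} → D.
Cell (r1,c2): row 1 has {B,C,E}; column 2 has {B,C,D,F} → A.
Cell (r1,c5): row 1 has {A,B,C,E}; column 5 has {C,D,E} → F.
Cell (r2,c4): row 2 has {A,D,E,F}; column 4 has {A,B,E} → C.
Cell (r2,c5): row 2 has {A,C,D,E,F}; column 5 has {C,D,E,F} → B.
Cell (r4,c2): row 4 has {B,C,D}; column 2 has {A,B,C,D,F} → E.
Cell (r4,c4): row 4 has {B,C,D,E}; column 4 has {A,B,C,E} → F.
Cell (r4,c5): row 4 has {B,C,D,E,F}; column 5 has {B,C,D,E,F} → A.
Cell (r1,c4): row 1 has {A,B,C,E,F}; column 4 has {A,B,C,E,F} → D.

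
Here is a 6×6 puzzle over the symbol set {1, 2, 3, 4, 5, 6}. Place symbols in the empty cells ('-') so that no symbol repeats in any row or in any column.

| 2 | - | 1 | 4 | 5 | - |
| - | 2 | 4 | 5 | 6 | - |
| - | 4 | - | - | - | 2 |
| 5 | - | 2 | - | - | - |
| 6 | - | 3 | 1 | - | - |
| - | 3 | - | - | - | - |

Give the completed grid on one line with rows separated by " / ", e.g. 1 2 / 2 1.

(r1,c2) = 6
(r1,c6) = 3
(r2,c6) = 1
(r4,c2) = 1
(r5,c2) = 5
(r5,c6) = 4
(r2,c1) = 3
(r3,c1) = 1
(r3,c5) = 3
(r4,c5) = 4
(r4,c6) = 6
(r5,c5) = 2
(r6,c1) = 4
(r6,c5) = 1
(r6,c6) = 5
(r3,c4) = 6
(r4,c4) = 3
(r6,c3) = 6
(r6,c4) = 2
(r3,c3) = 5

2 6 1 4 5 3 / 3 2 4 5 6 1 / 1 4 5 6 3 2 / 5 1 2 3 4 6 / 6 5 3 1 2 4 / 4 3 6 2 1 5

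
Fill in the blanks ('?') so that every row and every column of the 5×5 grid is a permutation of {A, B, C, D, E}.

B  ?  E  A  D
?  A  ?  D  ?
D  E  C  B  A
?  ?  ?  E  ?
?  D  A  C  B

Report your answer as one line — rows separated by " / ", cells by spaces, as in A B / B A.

Cell (r1,c2): row 1 has {A,B,D,E}; column 2 has {A,D,E} → C.
Cell (r2,c3): row 2 has {A,D}; column 3 has {A,C,E} → B.
Cell (r4,c2): row 4 has {E}; column 2 has {A,C,D,E} → B.
Cell (r4,c3): row 4 has {B,E}; column 3 has {A,B,C,E} → D.
Cell (r4,c5): row 4 has {B,D,E}; column 5 has {A,B,D} → C.
Cell (r5,c1): row 5 has {A,B,C,D}; column 1 has {B,D} → E.
Cell (r2,c1): row 2 has {A,B,D}; column 1 has {B,D,E} → C.
Cell (r2,c5): row 2 has {A,B,C,D}; column 5 has {A,B,C,D} → E.
Cell (r4,c1): row 4 has {B,C,D,E}; column 1 has {B,C,D,E} → A.

B C E A D / C A B D E / D E C B A / A B D E C / E D A C B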